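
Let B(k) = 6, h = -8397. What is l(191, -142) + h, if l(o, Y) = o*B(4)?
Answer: -7251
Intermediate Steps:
l(o, Y) = 6*o (l(o, Y) = o*6 = 6*o)
l(191, -142) + h = 6*191 - 8397 = 1146 - 8397 = -7251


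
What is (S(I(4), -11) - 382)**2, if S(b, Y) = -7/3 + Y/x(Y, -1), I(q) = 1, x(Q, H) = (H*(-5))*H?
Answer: 32855824/225 ≈ 1.4603e+5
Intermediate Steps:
x(Q, H) = -5*H**2 (x(Q, H) = (-5*H)*H = -5*H**2)
S(b, Y) = -7/3 - Y/5 (S(b, Y) = -7/3 + Y/((-5*(-1)**2)) = -7*1/3 + Y/((-5*1)) = -7/3 + Y/(-5) = -7/3 + Y*(-1/5) = -7/3 - Y/5)
(S(I(4), -11) - 382)**2 = ((-7/3 - 1/5*(-11)) - 382)**2 = ((-7/3 + 11/5) - 382)**2 = (-2/15 - 382)**2 = (-5732/15)**2 = 32855824/225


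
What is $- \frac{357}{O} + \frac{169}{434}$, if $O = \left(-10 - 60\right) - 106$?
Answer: $\frac{92341}{38192} \approx 2.4178$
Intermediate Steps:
$O = -176$ ($O = -70 - 106 = -176$)
$- \frac{357}{O} + \frac{169}{434} = - \frac{357}{-176} + \frac{169}{434} = \left(-357\right) \left(- \frac{1}{176}\right) + 169 \cdot \frac{1}{434} = \frac{357}{176} + \frac{169}{434} = \frac{92341}{38192}$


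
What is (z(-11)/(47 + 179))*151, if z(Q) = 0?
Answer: 0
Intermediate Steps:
(z(-11)/(47 + 179))*151 = (0/(47 + 179))*151 = (0/226)*151 = ((1/226)*0)*151 = 0*151 = 0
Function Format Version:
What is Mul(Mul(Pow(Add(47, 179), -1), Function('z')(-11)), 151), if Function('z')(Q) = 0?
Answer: 0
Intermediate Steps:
Mul(Mul(Pow(Add(47, 179), -1), Function('z')(-11)), 151) = Mul(Mul(Pow(Add(47, 179), -1), 0), 151) = Mul(Mul(Pow(226, -1), 0), 151) = Mul(Mul(Rational(1, 226), 0), 151) = Mul(0, 151) = 0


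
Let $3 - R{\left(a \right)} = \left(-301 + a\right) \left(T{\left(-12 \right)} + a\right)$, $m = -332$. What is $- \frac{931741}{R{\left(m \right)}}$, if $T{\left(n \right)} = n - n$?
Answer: $\frac{931741}{210153} \approx 4.4336$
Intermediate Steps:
$T{\left(n \right)} = 0$
$R{\left(a \right)} = 3 - a \left(-301 + a\right)$ ($R{\left(a \right)} = 3 - \left(-301 + a\right) \left(0 + a\right) = 3 - \left(-301 + a\right) a = 3 - a \left(-301 + a\right)$)
$- \frac{931741}{R{\left(m \right)}} = - \frac{931741}{3 - \left(-332\right)^{2} + 301 \left(-332\right)} = - \frac{931741}{3 - 110224 - 99932} = - \frac{931741}{-210153} = \left(-931741\right) \left(- \frac{1}{210153}\right) = \frac{931741}{210153}$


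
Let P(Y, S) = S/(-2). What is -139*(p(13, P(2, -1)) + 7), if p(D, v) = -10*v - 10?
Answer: 1112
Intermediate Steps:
P(Y, S) = -S/2 (P(Y, S) = S*(-1/2) = -S/2)
p(D, v) = -10 - 10*v
-139*(p(13, P(2, -1)) + 7) = -139*((-10 - (-5)*(-1)) + 7) = -139*((-10 - 10*1/2) + 7) = -139*((-10 - 5) + 7) = -139*(-15 + 7) = -139*(-8) = 1112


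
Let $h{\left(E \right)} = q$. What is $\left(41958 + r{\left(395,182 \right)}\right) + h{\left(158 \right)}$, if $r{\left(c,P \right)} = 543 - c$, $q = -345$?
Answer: $41761$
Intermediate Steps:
$h{\left(E \right)} = -345$
$\left(41958 + r{\left(395,182 \right)}\right) + h{\left(158 \right)} = \left(41958 + \left(543 - 395\right)\right) - 345 = \left(41958 + 148\right) - 345 = 42106 - 345 = 41761$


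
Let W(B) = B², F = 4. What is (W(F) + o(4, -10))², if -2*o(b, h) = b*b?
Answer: 64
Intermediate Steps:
o(b, h) = -b²/2 (o(b, h) = -b*b/2 = -b²/2)
(W(F) + o(4, -10))² = (4² - ½*4²)² = (16 - ½*16)² = (16 - 8)² = 8² = 64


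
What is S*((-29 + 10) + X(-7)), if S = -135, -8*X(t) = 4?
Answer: 5265/2 ≈ 2632.5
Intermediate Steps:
X(t) = -½ (X(t) = -⅛*4 = -½)
S*((-29 + 10) + X(-7)) = -135*((-29 + 10) - ½) = -135*(-19 - ½) = -135*(-39/2) = 5265/2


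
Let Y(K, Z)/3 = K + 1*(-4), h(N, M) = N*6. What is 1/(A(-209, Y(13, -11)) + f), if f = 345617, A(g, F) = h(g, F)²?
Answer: 1/1918133 ≈ 5.2134e-7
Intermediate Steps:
h(N, M) = 6*N
Y(K, Z) = -12 + 3*K (Y(K, Z) = 3*(K + 1*(-4)) = 3*(K - 4) = 3*(-4 + K) = -12 + 3*K)
A(g, F) = 36*g² (A(g, F) = (6*g)² = 36*g²)
1/(A(-209, Y(13, -11)) + f) = 1/(36*(-209)² + 345617) = 1/(36*43681 + 345617) = 1/(1572516 + 345617) = 1/1918133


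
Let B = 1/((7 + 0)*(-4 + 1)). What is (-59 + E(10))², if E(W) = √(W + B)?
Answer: (1239 - √4389)²/441 ≈ 3118.7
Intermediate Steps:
B = -1/21 (B = 1/(7*(-3)) = 1/(-21) = -1/21 ≈ -0.047619)
E(W) = √(-1/21 + W) (E(W) = √(W - 1/21) = √(-1/21 + W))
(-59 + E(10))² = (-59 + √(-21 + 441*10)/21)² = (-59 + √(-21 + 4410)/21)² = (-59 + √4389/21)²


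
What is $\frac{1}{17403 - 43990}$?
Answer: $- \frac{1}{26587} \approx -3.7612 \cdot 10^{-5}$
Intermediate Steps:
$\frac{1}{17403 - 43990} = \frac{1}{-26587} = - \frac{1}{26587}$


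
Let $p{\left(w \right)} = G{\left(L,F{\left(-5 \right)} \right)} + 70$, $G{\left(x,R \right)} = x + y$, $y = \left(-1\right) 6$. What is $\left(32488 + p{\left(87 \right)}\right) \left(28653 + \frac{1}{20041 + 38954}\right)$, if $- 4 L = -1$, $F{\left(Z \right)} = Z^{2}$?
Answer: $\frac{18341931323402}{19665} \approx 9.3272 \cdot 10^{8}$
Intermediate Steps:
$y = -6$
$L = \frac{1}{4}$ ($L = \left(- \frac{1}{4}\right) \left(-1\right) = \frac{1}{4} \approx 0.25$)
$G{\left(x,R \right)} = -6 + x$ ($G{\left(x,R \right)} = x - 6 = -6 + x$)
$p{\left(w \right)} = \frac{257}{4}$ ($p{\left(w \right)} = \left(-6 + \frac{1}{4}\right) + 70 = - \frac{23}{4} + 70 = \frac{257}{4}$)
$\left(32488 + p{\left(87 \right)}\right) \left(28653 + \frac{1}{20041 + 38954}\right) = \left(32488 + \frac{257}{4}\right) \left(28653 + \frac{1}{20041 + 38954}\right) = \frac{130209 \left(28653 + \frac{1}{58995}\right)}{4} = \frac{130209}{4} \cdot \frac{1690383736}{58995} = \frac{18341931323402}{19665}$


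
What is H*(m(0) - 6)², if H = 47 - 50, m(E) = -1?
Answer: -147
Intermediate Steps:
H = -3
H*(m(0) - 6)² = -3*(-1 - 6)² = -3*(-7)² = -3*49 = -147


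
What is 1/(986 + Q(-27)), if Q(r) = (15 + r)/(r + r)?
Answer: 9/8876 ≈ 0.0010140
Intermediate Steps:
Q(r) = (15 + r)/(2*r) (Q(r) = (15 + r)/((2*r)) = (15 + r)*(1/(2*r)) = (15 + r)/(2*r))
1/(986 + Q(-27)) = 1/(986 + (1/2)*(15 - 27)/(-27)) = 1/(986 + (1/2)*(-1/27)*(-12)) = 1/(986 + 2/9) = 1/(8876/9) = 9/8876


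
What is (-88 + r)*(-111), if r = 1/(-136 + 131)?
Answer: 48951/5 ≈ 9790.2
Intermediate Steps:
r = -⅕ (r = 1/(-5) = -⅕ ≈ -0.20000)
(-88 + r)*(-111) = (-88 - ⅕)*(-111) = -441/5*(-111) = 48951/5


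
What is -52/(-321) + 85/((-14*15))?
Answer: -1091/4494 ≈ -0.24277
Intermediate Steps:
-52/(-321) + 85/((-14*15)) = -52*(-1/321) + 85/(-210) = 52/321 + 85*(-1/210) = 52/321 - 17/42 = -1091/4494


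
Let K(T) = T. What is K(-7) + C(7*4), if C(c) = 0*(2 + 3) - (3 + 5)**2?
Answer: -71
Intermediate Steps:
C(c) = -64 (C(c) = 0*5 - 1*8**2 = 0 - 1*64 = 0 - 64 = -64)
K(-7) + C(7*4) = -7 - 64 = -71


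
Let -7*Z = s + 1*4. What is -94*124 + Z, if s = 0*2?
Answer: -81596/7 ≈ -11657.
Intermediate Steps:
s = 0
Z = -4/7 (Z = -(0 + 1*4)/7 = -(0 + 4)/7 = -⅐*4 = -4/7 ≈ -0.57143)
-94*124 + Z = -94*124 - 4/7 = -11656 - 4/7 = -81596/7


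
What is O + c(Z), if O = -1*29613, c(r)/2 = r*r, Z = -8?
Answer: -29485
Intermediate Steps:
c(r) = 2*r**2 (c(r) = 2*(r*r) = 2*r**2)
O = -29613
O + c(Z) = -29613 + 2*(-8)**2 = -29613 + 2*64 = -29613 + 128 = -29485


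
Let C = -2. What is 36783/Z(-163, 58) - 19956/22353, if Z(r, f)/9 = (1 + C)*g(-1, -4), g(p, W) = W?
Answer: 30425629/29804 ≈ 1020.9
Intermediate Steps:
Z(r, f) = 36 (Z(r, f) = 9*((1 - 2)*(-4)) = 9*(-1*(-4)) = 9*4 = 36)
36783/Z(-163, 58) - 19956/22353 = 36783/36 - 19956/22353 = 36783*(1/36) - 19956*1/22353 = 4087/4 - 6652/7451 = 30425629/29804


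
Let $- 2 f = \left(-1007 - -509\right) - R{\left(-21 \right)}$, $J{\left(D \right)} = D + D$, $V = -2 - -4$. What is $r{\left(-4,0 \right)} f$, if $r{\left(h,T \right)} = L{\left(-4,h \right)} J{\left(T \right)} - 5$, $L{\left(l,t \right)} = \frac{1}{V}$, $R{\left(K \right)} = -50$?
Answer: $-1120$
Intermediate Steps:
$V = 2$ ($V = -2 + 4 = 2$)
$L{\left(l,t \right)} = \frac{1}{2}$
$J{\left(D \right)} = 2 D$
$r{\left(h,T \right)} = -5 + T$ ($r{\left(h,T \right)} = \frac{2 T}{2} - 5 = T - 5 = -5 + T$)
$f = 224$ ($f = - \frac{\left(-1007 - -509\right) - -50}{2} = - \frac{\left(-1007 + 509\right) + 50}{2} = - \frac{-498 + 50}{2} = \left(- \frac{1}{2}\right) \left(-448\right) = 224$)
$r{\left(-4,0 \right)} f = \left(-5 + 0\right) 224 = \left(-5\right) 224 = -1120$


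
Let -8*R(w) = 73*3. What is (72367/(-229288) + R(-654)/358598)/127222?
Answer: -25956938225/10460475046893728 ≈ -2.4814e-6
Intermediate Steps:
R(w) = -219/8 (R(w) = -73*3/8 = -⅛*219 = -219/8)
(72367/(-229288) + R(-654)/358598)/127222 = (72367/(-229288) - 219/8/358598)/127222 = (72367*(-1/229288) - 219/8*1/358598)*(1/127222) = (-72367/229288 - 219/2868784)*(1/127222) = -25956938225/82222218224*1/127222 = -25956938225/10460475046893728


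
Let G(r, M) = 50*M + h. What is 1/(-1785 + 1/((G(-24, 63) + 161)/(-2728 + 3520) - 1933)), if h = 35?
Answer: -763795/1363374471 ≈ -0.00056022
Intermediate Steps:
G(r, M) = 35 + 50*M (G(r, M) = 50*M + 35 = 35 + 50*M)
1/(-1785 + 1/((G(-24, 63) + 161)/(-2728 + 3520) - 1933)) = 1/(-1785 + 1/(((35 + 50*63) + 161)/(-2728 + 3520) - 1933)) = 1/(-1785 + 1/(((35 + 3150) + 161)/792 - 1933)) = 1/(-1785 + 1/((3185 + 161)*(1/792) - 1933)) = 1/(-1785 + 1/(3346*(1/792) - 1933)) = 1/(-1785 + 1/(1673/396 - 1933)) = 1/(-1785 + 1/(-763795/396)) = 1/(-1785 - 396/763795) = 1/(-1363374471/763795) = -763795/1363374471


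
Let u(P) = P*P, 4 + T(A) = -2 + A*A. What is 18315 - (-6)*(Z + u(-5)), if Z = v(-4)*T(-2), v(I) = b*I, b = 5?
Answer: 18705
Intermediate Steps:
v(I) = 5*I
T(A) = -6 + A² (T(A) = -4 + (-2 + A*A) = -4 + (-2 + A²) = -6 + A²)
u(P) = P²
Z = 40 (Z = (5*(-4))*(-6 + (-2)²) = -20*(-6 + 4) = -20*(-2) = 40)
18315 - (-6)*(Z + u(-5)) = 18315 - (-6)*(40 + (-5)²) = 18315 - (-6)*(40 + 25) = 18315 - (-6)*65 = 18315 - 1*(-390) = 18315 + 390 = 18705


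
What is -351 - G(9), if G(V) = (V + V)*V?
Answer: -513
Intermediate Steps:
G(V) = 2*V² (G(V) = (2*V)*V = 2*V²)
-351 - G(9) = -351 - 2*9² = -351 - 2*81 = -351 - 1*162 = -351 - 162 = -513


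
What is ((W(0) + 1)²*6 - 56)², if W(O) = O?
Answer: 2500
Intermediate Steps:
((W(0) + 1)²*6 - 56)² = ((0 + 1)²*6 - 56)² = (1²*6 - 56)² = (1*6 - 56)² = (6 - 56)² = (-50)² = 2500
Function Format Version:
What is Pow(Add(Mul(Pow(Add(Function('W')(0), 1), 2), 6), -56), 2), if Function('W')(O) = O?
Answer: 2500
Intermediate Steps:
Pow(Add(Mul(Pow(Add(Function('W')(0), 1), 2), 6), -56), 2) = Pow(Add(Mul(Pow(Add(0, 1), 2), 6), -56), 2) = Pow(Add(Mul(Pow(1, 2), 6), -56), 2) = Pow(Add(Mul(1, 6), -56), 2) = Pow(Add(6, -56), 2) = Pow(-50, 2) = 2500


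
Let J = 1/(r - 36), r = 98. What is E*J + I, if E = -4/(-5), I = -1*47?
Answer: -7283/155 ≈ -46.987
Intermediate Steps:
I = -47
E = ⅘ (E = -4*(-⅕) = ⅘ ≈ 0.80000)
J = 1/62 (J = 1/(98 - 36) = 1/62 ≈ 0.016129)
E*J + I = (⅘)*(1/62) - 47 = 2/155 - 47 = -7283/155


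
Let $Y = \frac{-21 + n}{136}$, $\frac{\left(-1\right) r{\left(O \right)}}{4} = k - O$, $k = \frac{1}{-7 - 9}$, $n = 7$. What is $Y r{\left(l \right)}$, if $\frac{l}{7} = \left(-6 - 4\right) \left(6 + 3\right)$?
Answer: $\frac{70553}{272} \approx 259.39$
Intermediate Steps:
$k = - \frac{1}{16}$ ($k = \frac{1}{-16} = - \frac{1}{16} \approx -0.0625$)
$l = -630$ ($l = 7 \left(-6 - 4\right) \left(6 + 3\right) = 7 \left(\left(-10\right) 9\right) = 7 \left(-90\right) = -630$)
$r{\left(O \right)} = \frac{1}{4} + 4 O$ ($r{\left(O \right)} = - 4 \left(- \frac{1}{16} - O\right) = \frac{1}{4} + 4 O$)
$Y = - \frac{7}{68}$ ($Y = \frac{-21 + 7}{136} = \left(-14\right) \frac{1}{136} = - \frac{7}{68} \approx -0.10294$)
$Y r{\left(l \right)} = - \frac{7 \left(\frac{1}{4} + 4 \left(-630\right)\right)}{68} = - \frac{7 \left(\frac{1}{4} - 2520\right)}{68} = \left(- \frac{7}{68}\right) \left(- \frac{10079}{4}\right) = \frac{70553}{272}$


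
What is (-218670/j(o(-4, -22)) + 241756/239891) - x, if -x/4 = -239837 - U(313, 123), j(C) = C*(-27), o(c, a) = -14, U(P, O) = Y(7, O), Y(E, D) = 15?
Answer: -14508388302131/15113133 ≈ -9.5999e+5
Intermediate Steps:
U(P, O) = 15
j(C) = -27*C
x = 959408 (x = -4*(-239837 - 1*15) = -4*(-239837 - 15) = -4*(-239852) = 959408)
(-218670/j(o(-4, -22)) + 241756/239891) - x = (-218670/((-27*(-14))) + 241756/239891) - 1*959408 = (-218670/378 + 241756*(1/239891)) - 959408 = (-218670*1/378 + 241756/239891) - 959408 = (-36445/63 + 241756/239891) - 959408 = -8727596867/15113133 - 959408 = -14508388302131/15113133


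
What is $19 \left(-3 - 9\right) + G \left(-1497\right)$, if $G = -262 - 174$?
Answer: $652464$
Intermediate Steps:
$G = -436$ ($G = -262 - 174 = -436$)
$19 \left(-3 - 9\right) + G \left(-1497\right) = 19 \left(-3 - 9\right) - -652692 = 19 \left(-12\right) + 652692 = -228 + 652692 = 652464$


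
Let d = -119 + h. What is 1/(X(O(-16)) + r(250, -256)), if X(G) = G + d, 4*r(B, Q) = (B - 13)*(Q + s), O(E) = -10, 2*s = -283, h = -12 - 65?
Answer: -8/190063 ≈ -4.2091e-5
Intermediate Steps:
h = -77
s = -283/2 (s = (½)*(-283) = -283/2 ≈ -141.50)
r(B, Q) = (-13 + B)*(-283/2 + Q)/4 (r(B, Q) = ((B - 13)*(Q - 283/2))/4 = ((-13 + B)*(-283/2 + Q))/4 = (-13 + B)*(-283/2 + Q)/4)
d = -196 (d = -119 - 77 = -196)
X(G) = -196 + G (X(G) = G - 196 = -196 + G)
1/(X(O(-16)) + r(250, -256)) = 1/((-196 - 10) + (3679/8 - 283/8*250 - 13/4*(-256) + (¼)*250*(-256))) = 1/(-206 + (3679/8 - 35375/4 + 832 - 16000)) = 1/(-206 - 188415/8) = 1/(-190063/8) = -8/190063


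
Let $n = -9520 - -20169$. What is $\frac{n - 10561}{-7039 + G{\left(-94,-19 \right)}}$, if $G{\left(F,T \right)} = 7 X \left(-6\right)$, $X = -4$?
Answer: $- \frac{88}{6871} \approx -0.012807$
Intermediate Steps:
$n = 10649$ ($n = -9520 + 20169 = 10649$)
$G{\left(F,T \right)} = 168$ ($G{\left(F,T \right)} = 7 \left(-4\right) \left(-6\right) = \left(-28\right) \left(-6\right) = 168$)
$\frac{n - 10561}{-7039 + G{\left(-94,-19 \right)}} = \frac{10649 - 10561}{-7039 + 168} = \frac{88}{-6871} = 88 \left(- \frac{1}{6871}\right) = - \frac{88}{6871}$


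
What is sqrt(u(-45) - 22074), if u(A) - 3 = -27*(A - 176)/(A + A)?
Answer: 9*I*sqrt(27330)/10 ≈ 148.79*I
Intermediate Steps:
u(A) = 3 - 27*(-176 + A)/(2*A) (u(A) = 3 - 27*(A - 176)/(A + A) = 3 - 27*(-176 + A)/(2*A))
sqrt(u(-45) - 22074) = sqrt((-21/2 + 2376/(-45)) - 22074) = sqrt((-21/2 + 2376*(-1/45)) - 22074) = sqrt((-21/2 - 264/5) - 22074) = sqrt(-633/10 - 22074) = sqrt(-221373/10) = 9*I*sqrt(27330)/10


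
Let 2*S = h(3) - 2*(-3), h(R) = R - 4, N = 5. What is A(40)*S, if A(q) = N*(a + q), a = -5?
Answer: 875/2 ≈ 437.50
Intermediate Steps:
h(R) = -4 + R
S = 5/2 (S = ((-4 + 3) - 2*(-3))/2 = (-1 + 6)/2 = (½)*5 = 5/2 ≈ 2.5000)
A(q) = -25 + 5*q (A(q) = 5*(-5 + q) = -25 + 5*q)
A(40)*S = (-25 + 5*40)*(5/2) = (-25 + 200)*(5/2) = 175*(5/2) = 875/2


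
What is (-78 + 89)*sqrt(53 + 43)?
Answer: 44*sqrt(6) ≈ 107.78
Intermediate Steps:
(-78 + 89)*sqrt(53 + 43) = 11*sqrt(96) = 11*(4*sqrt(6)) = 44*sqrt(6)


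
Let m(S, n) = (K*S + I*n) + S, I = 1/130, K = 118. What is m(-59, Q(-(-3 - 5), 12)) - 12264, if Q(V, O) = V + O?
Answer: -250703/13 ≈ -19285.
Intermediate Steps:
I = 1/130 ≈ 0.0076923
Q(V, O) = O + V
m(S, n) = 119*S + n/130 (m(S, n) = (118*S + n/130) + S = 119*S + n/130)
m(-59, Q(-(-3 - 5), 12)) - 12264 = (119*(-59) + (12 - (-3 - 5))/130) - 12264 = (-7021 + (12 - 1*(-8))/130) - 12264 = (-7021 + (12 + 8)/130) - 12264 = (-7021 + (1/130)*20) - 12264 = (-7021 + 2/13) - 12264 = -91271/13 - 12264 = -250703/13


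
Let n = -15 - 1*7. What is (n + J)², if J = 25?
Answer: 9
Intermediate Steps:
n = -22 (n = -15 - 7 = -22)
(n + J)² = (-22 + 25)² = 3² = 9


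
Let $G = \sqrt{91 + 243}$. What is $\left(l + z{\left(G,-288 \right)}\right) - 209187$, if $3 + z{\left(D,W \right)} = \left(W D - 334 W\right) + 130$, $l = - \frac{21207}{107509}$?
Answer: $- \frac{12134347019}{107509} - 288 \sqrt{334} \approx -1.1813 \cdot 10^{5}$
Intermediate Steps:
$l = - \frac{21207}{107509}$ ($l = \left(-21207\right) \frac{1}{107509} = - \frac{21207}{107509} \approx -0.19726$)
$G = \sqrt{334} \approx 18.276$
$z{\left(D,W \right)} = 127 - 334 W + D W$ ($z{\left(D,W \right)} = -3 + \left(\left(W D - 334 W\right) + 130\right) = -3 + \left(\left(D W - 334 W\right) + 130\right) = -3 + \left(\left(- 334 W + D W\right) + 130\right) = -3 + \left(130 - 334 W + D W\right) = 127 - 334 W + D W$)
$\left(l + z{\left(G,-288 \right)}\right) - 209187 = \left(- \frac{21207}{107509} + \left(127 - -96192 + \sqrt{334} \left(-288\right)\right)\right) - 209187 = \left(- \frac{21207}{107509} + \left(127 + 96192 - 288 \sqrt{334}\right)\right) - 209187 = \left(- \frac{21207}{107509} + \left(96319 - 288 \sqrt{334}\right)\right) - 209187 = \left(\frac{10355138164}{107509} - 288 \sqrt{334}\right) - 209187 = - \frac{12134347019}{107509} - 288 \sqrt{334}$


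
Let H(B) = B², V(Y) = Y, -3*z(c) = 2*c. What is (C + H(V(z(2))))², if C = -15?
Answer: 14161/81 ≈ 174.83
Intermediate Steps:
z(c) = -2*c/3
(C + H(V(z(2))))² = (-15 + (-⅔*2)²)² = (-15 + (-4/3)²)² = (-15 + 16/9)² = (-119/9)² = 14161/81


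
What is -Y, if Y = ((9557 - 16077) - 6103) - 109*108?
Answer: 24395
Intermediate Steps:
Y = -24395 (Y = (-6520 - 6103) - 11772 = -12623 - 11772 = -24395)
-Y = -1*(-24395) = 24395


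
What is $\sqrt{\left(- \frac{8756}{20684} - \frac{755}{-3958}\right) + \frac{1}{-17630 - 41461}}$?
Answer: $\frac{i \sqrt{340194773299041857136390}}{1209404742438} \approx 0.48227 i$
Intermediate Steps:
$\sqrt{\left(- \frac{8756}{20684} - \frac{755}{-3958}\right) + \frac{1}{-17630 - 41461}} = \sqrt{\left(\left(-8756\right) \frac{1}{20684} - - \frac{755}{3958}\right) + \frac{1}{-59091}} = \sqrt{\left(- \frac{2189}{5171} + \frac{755}{3958}\right) - \frac{1}{59091}} = \sqrt{- \frac{4759957}{20466818} - \frac{1}{59091}} = \sqrt{- \frac{281291085905}{1209404742438}} = \frac{i \sqrt{340194773299041857136390}}{1209404742438}$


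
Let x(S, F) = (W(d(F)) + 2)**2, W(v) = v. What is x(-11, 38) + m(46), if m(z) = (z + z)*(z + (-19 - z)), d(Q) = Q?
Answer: -148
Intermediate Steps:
x(S, F) = (2 + F)**2 (x(S, F) = (F + 2)**2 = (2 + F)**2)
m(z) = -38*z (m(z) = (2*z)*(-19) = -38*z)
x(-11, 38) + m(46) = (2 + 38)**2 - 38*46 = 40**2 - 1748 = 1600 - 1748 = -148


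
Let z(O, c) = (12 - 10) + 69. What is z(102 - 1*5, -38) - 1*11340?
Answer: -11269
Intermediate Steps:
z(O, c) = 71 (z(O, c) = 2 + 69 = 71)
z(102 - 1*5, -38) - 1*11340 = 71 - 1*11340 = 71 - 11340 = -11269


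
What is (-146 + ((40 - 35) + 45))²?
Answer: 9216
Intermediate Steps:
(-146 + ((40 - 35) + 45))² = (-146 + (5 + 45))² = (-146 + 50)² = (-96)² = 9216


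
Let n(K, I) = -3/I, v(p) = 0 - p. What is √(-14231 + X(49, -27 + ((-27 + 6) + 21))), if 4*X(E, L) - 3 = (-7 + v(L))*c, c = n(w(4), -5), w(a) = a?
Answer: I*√56909/2 ≈ 119.28*I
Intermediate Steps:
v(p) = -p
c = ⅗ (c = -3/(-5) = -3*(-⅕) = ⅗ ≈ 0.60000)
X(E, L) = -3/10 - 3*L/20 (X(E, L) = ¾ + ((-7 - L)*(⅗))/4 = ¾ + (-21/5 - 3*L/5)/4 = ¾ + (-21/20 - 3*L/20) = -3/10 - 3*L/20)
√(-14231 + X(49, -27 + ((-27 + 6) + 21))) = √(-14231 + (-3/10 - 3*(-27 + ((-27 + 6) + 21))/20)) = √(-14231 + (-3/10 - 3*(-27 + (-21 + 21))/20)) = √(-14231 + (-3/10 - 3*(-27 + 0)/20)) = √(-14231 + (-3/10 - 3/20*(-27))) = √(-14231 + (-3/10 + 81/20)) = √(-14231 + 15/4) = √(-56909/4) = I*√56909/2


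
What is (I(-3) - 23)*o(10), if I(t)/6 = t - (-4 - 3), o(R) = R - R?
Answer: 0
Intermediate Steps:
o(R) = 0
I(t) = 42 + 6*t (I(t) = 6*(t - (-4 - 3)) = 6*(t - 1*(-7)) = 6*(t + 7) = 6*(7 + t) = 42 + 6*t)
(I(-3) - 23)*o(10) = ((42 + 6*(-3)) - 23)*0 = ((42 - 18) - 23)*0 = (24 - 23)*0 = 1*0 = 0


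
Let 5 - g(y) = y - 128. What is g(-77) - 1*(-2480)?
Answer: 2690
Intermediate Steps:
g(y) = 133 - y (g(y) = 5 - (y - 128) = 5 - (-128 + y) = 5 + (128 - y) = 133 - y)
g(-77) - 1*(-2480) = (133 - 1*(-77)) - 1*(-2480) = (133 + 77) + 2480 = 210 + 2480 = 2690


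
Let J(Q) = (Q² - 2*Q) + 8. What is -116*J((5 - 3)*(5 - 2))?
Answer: -3712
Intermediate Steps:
J(Q) = 8 + Q² - 2*Q
-116*J((5 - 3)*(5 - 2)) = -116*(8 + ((5 - 3)*(5 - 2))² - 2*(5 - 3)*(5 - 2)) = -116*(8 + (2*3)² - 4*3) = -116*(8 + 6² - 2*6) = -116*(8 + 36 - 12) = -116*32 = -3712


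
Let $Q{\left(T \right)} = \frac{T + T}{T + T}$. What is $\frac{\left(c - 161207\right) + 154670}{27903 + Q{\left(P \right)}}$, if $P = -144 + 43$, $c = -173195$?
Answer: $- \frac{44933}{6976} \approx -6.4411$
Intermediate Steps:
$P = -101$
$Q{\left(T \right)} = 1$ ($Q{\left(T \right)} = \frac{2 T}{2 T} = 2 T \frac{1}{2 T} = 1$)
$\frac{\left(c - 161207\right) + 154670}{27903 + Q{\left(P \right)}} = \frac{\left(-173195 - 161207\right) + 154670}{27903 + 1} = \frac{-334402 + 154670}{27904} = \left(-179732\right) \frac{1}{27904} = - \frac{44933}{6976}$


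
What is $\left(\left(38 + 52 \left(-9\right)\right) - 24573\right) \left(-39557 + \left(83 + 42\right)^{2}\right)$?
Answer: $598371796$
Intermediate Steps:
$\left(\left(38 + 52 \left(-9\right)\right) - 24573\right) \left(-39557 + \left(83 + 42\right)^{2}\right) = \left(\left(38 - 468\right) - 24573\right) \left(-39557 + 125^{2}\right) = \left(-430 - 24573\right) \left(-39557 + 15625\right) = \left(-25003\right) \left(-23932\right) = 598371796$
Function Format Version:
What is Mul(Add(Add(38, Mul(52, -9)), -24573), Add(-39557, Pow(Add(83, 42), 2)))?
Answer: 598371796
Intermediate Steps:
Mul(Add(Add(38, Mul(52, -9)), -24573), Add(-39557, Pow(Add(83, 42), 2))) = Mul(Add(Add(38, -468), -24573), Add(-39557, Pow(125, 2))) = Mul(Add(-430, -24573), Add(-39557, 15625)) = Mul(-25003, -23932) = 598371796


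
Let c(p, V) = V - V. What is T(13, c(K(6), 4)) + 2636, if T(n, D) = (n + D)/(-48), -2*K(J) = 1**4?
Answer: 126515/48 ≈ 2635.7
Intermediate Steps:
K(J) = -1/2 (K(J) = -1/2*1**4 = -1/2*1 = -1/2)
c(p, V) = 0
T(n, D) = -D/48 - n/48 (T(n, D) = (D + n)*(-1/48) = -D/48 - n/48)
T(13, c(K(6), 4)) + 2636 = (-1/48*0 - 1/48*13) + 2636 = (0 - 13/48) + 2636 = -13/48 + 2636 = 126515/48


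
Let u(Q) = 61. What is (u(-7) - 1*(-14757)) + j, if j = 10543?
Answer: 25361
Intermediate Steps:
(u(-7) - 1*(-14757)) + j = (61 - 1*(-14757)) + 10543 = (61 + 14757) + 10543 = 14818 + 10543 = 25361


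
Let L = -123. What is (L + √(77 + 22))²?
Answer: 15228 - 738*√11 ≈ 12780.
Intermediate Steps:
(L + √(77 + 22))² = (-123 + √(77 + 22))² = (-123 + √99)² = (-123 + 3*√11)²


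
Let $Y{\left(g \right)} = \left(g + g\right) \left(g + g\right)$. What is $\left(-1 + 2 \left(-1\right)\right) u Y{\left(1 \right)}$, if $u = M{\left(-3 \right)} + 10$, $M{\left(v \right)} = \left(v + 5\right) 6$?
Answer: $-264$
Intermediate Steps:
$M{\left(v \right)} = 30 + 6 v$ ($M{\left(v \right)} = \left(5 + v\right) 6 = 30 + 6 v$)
$Y{\left(g \right)} = 4 g^{2}$ ($Y{\left(g \right)} = 2 g 2 g = 4 g^{2}$)
$u = 22$ ($u = \left(30 + 6 \left(-3\right)\right) + 10 = \left(30 - 18\right) + 10 = 12 + 10 = 22$)
$\left(-1 + 2 \left(-1\right)\right) u Y{\left(1 \right)} = \left(-1 + 2 \left(-1\right)\right) 22 \cdot 4 \cdot 1^{2} = \left(-1 - 2\right) 22 \cdot 4 \cdot 1 = \left(-3\right) 22 \cdot 4 = \left(-66\right) 4 = -264$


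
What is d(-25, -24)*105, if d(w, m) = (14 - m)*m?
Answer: -95760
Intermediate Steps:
d(w, m) = m*(14 - m)
d(-25, -24)*105 = -24*(14 - 1*(-24))*105 = -24*(14 + 24)*105 = -24*38*105 = -912*105 = -95760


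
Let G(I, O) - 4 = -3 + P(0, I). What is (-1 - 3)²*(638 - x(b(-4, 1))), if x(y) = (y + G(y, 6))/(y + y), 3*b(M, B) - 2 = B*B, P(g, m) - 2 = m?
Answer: 10168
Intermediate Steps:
P(g, m) = 2 + m
b(M, B) = ⅔ + B²/3 (b(M, B) = ⅔ + (B*B)/3 = ⅔ + B²/3)
G(I, O) = 3 + I (G(I, O) = 4 + (-3 + (2 + I)) = 4 + (-1 + I) = 3 + I)
x(y) = (3 + 2*y)/(2*y) (x(y) = (y + (3 + y))/(y + y) = (3 + 2*y)/((2*y)) = (3 + 2*y)*(1/(2*y)) = (3 + 2*y)/(2*y))
(-1 - 3)²*(638 - x(b(-4, 1))) = (-1 - 3)²*(638 - (3/2 + (⅔ + (⅓)*1²))/(⅔ + (⅓)*1²)) = (-4)²*(638 - (3/2 + (⅔ + (⅓)*1))/(⅔ + (⅓)*1)) = 16*(638 - (3/2 + (⅔ + ⅓))/(⅔ + ⅓)) = 16*(638 - (3/2 + 1)/1) = 16*(638 - 5/2) = 16*(1271/2) = 10168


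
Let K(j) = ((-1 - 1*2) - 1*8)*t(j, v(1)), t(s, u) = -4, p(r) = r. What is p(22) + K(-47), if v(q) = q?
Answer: 66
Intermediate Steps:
K(j) = 44 (K(j) = ((-1 - 1*2) - 1*8)*(-4) = ((-1 - 2) - 8)*(-4) = (-3 - 8)*(-4) = -11*(-4) = 44)
p(22) + K(-47) = 22 + 44 = 66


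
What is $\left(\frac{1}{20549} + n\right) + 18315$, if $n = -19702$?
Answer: $- \frac{28501462}{20549} \approx -1387.0$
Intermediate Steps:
$\left(\frac{1}{20549} + n\right) + 18315 = \left(\frac{1}{20549} - 19702\right) + 18315 = - \frac{404856397}{20549} + 18315 = - \frac{28501462}{20549}$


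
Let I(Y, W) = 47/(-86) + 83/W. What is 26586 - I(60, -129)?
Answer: 6859495/258 ≈ 26587.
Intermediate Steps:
I(Y, W) = -47/86 + 83/W (I(Y, W) = 47*(-1/86) + 83/W = -47/86 + 83/W)
26586 - I(60, -129) = 26586 - (-47/86 + 83/(-129)) = 26586 - (-47/86 + 83*(-1/129)) = 26586 - (-47/86 - 83/129) = 26586 - 1*(-307/258) = 26586 + 307/258 = 6859495/258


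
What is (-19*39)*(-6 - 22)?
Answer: 20748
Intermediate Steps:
(-19*39)*(-6 - 22) = -741*(-28) = 20748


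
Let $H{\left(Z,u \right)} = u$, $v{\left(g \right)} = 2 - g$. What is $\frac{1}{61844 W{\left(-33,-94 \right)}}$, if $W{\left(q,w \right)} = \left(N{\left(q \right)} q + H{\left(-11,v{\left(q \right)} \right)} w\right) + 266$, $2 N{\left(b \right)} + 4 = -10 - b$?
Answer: $- \frac{1}{206404350} \approx -4.8449 \cdot 10^{-9}$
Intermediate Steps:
$N{\left(b \right)} = -7 - \frac{b}{2}$ ($N{\left(b \right)} = -2 + \frac{-10 - b}{2} = -2 - \left(5 + \frac{b}{2}\right) = -7 - \frac{b}{2}$)
$W{\left(q,w \right)} = 266 + q \left(-7 - \frac{q}{2}\right) + w \left(2 - q\right)$ ($W{\left(q,w \right)} = \left(\left(-7 - \frac{q}{2}\right) q + \left(2 - q\right) w\right) + 266 = \left(q \left(-7 - \frac{q}{2}\right) + w \left(2 - q\right)\right) + 266 = 266 + q \left(-7 - \frac{q}{2}\right) + w \left(2 - q\right)$)
$\frac{1}{61844 W{\left(-33,-94 \right)}} = \frac{1}{61844 \left(266 - - 94 \left(-2 - 33\right) - - \frac{33 \left(14 - 33\right)}{2}\right)} = \frac{1}{61844 \left(266 - \left(-94\right) \left(-35\right) - \left(- \frac{33}{2}\right) \left(-19\right)\right)} = \frac{1}{61844 \left(266 - 3290 - \frac{627}{2}\right)} = \frac{1}{61844 \left(- \frac{6675}{2}\right)} = \frac{1}{61844} \left(- \frac{2}{6675}\right) = - \frac{1}{206404350}$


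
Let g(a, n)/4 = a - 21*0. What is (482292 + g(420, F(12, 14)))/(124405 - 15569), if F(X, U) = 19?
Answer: 120993/27209 ≈ 4.4468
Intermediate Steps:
g(a, n) = 4*a (g(a, n) = 4*(a - 21*0) = 4*(a + 0) = 4*a)
(482292 + g(420, F(12, 14)))/(124405 - 15569) = (482292 + 4*420)/(124405 - 15569) = (482292 + 1680)/108836 = 483972*(1/108836) = 120993/27209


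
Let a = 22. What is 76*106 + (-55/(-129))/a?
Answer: 2078453/258 ≈ 8056.0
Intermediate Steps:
76*106 + (-55/(-129))/a = 76*106 - 55/(-129)/22 = 8056 - 55*(-1/129)*(1/22) = 8056 + (55/129)*(1/22) = 8056 + 5/258 = 2078453/258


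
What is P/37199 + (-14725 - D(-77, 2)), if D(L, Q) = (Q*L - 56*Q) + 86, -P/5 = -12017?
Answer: -540999370/37199 ≈ -14543.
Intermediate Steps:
P = 60085 (P = -5*(-12017) = 60085)
D(L, Q) = 86 - 56*Q + L*Q (D(L, Q) = (L*Q - 56*Q) + 86 = (-56*Q + L*Q) + 86 = 86 - 56*Q + L*Q)
P/37199 + (-14725 - D(-77, 2)) = 60085/37199 + (-14725 - (86 - 56*2 - 77*2)) = 60085*(1/37199) + (-14725 - (86 - 112 - 154)) = 60085/37199 + (-14725 - 1*(-180)) = 60085/37199 + (-14725 + 180) = 60085/37199 - 14545 = -540999370/37199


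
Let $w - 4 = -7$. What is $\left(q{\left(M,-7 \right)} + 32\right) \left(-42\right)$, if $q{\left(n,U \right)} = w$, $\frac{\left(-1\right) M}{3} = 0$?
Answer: $-1218$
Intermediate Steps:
$M = 0$ ($M = \left(-3\right) 0 = 0$)
$w = -3$ ($w = 4 - 7 = -3$)
$q{\left(n,U \right)} = -3$
$\left(q{\left(M,-7 \right)} + 32\right) \left(-42\right) = \left(-3 + 32\right) \left(-42\right) = 29 \left(-42\right) = -1218$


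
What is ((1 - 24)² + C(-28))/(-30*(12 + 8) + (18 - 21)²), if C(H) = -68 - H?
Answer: -163/197 ≈ -0.82741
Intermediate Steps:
((1 - 24)² + C(-28))/(-30*(12 + 8) + (18 - 21)²) = ((1 - 24)² + (-68 - 1*(-28)))/(-30*(12 + 8) + (18 - 21)²) = ((-23)² + (-68 + 28))/(-30*20 + (-3)²) = (529 - 40)/(-600 + 9) = 489/(-591) = 489*(-1/591) = -163/197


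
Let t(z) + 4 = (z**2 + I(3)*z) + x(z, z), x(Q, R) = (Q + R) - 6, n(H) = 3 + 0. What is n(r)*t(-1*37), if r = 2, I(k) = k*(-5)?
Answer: 5520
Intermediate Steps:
I(k) = -5*k
n(H) = 3
x(Q, R) = -6 + Q + R
t(z) = -10 + z**2 - 13*z (t(z) = -4 + ((z**2 + (-5*3)*z) + (-6 + z + z)) = -4 + ((z**2 - 15*z) + (-6 + 2*z)) = -4 + (-6 + z**2 - 13*z) = -10 + z**2 - 13*z)
n(r)*t(-1*37) = 3*(-10 + (-1*37)**2 - (-13)*37) = 3*(-10 + (-37)**2 - 13*(-37)) = 3*(-10 + 1369 + 481) = 3*1840 = 5520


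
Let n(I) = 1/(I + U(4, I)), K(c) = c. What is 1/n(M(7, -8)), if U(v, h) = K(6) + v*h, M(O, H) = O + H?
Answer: 1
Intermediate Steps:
M(O, H) = H + O
U(v, h) = 6 + h*v (U(v, h) = 6 + v*h = 6 + h*v)
n(I) = 1/(6 + 5*I) (n(I) = 1/(I + (6 + I*4)) = 1/(I + (6 + 4*I)) = 1/(6 + 5*I))
1/n(M(7, -8)) = 1/(1/(6 + 5*(-8 + 7))) = 1/(1/(6 + 5*(-1))) = 1/(1/(6 - 5)) = 1/(1/1) = 1/1 = 1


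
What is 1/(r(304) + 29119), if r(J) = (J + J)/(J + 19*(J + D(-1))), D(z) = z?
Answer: 319/9288993 ≈ 3.4342e-5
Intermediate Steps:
r(J) = 2*J/(-19 + 20*J) (r(J) = (J + J)/(J + 19*(J - 1)) = (2*J)/(J + 19*(-1 + J)) = (2*J)/(J + (-19 + 19*J)) = (2*J)/(-19 + 20*J) = 2*J/(-19 + 20*J))
1/(r(304) + 29119) = 1/(2*304/(-19 + 20*304) + 29119) = 1/(2*304/(-19 + 6080) + 29119) = 1/(2*304/6061 + 29119) = 1/(2*304*(1/6061) + 29119) = 1/(32/319 + 29119) = 1/(9288993/319) = 319/9288993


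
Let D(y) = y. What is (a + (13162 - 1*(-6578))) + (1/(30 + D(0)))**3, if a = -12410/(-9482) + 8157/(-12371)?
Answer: 31260791025816911/1583574597000 ≈ 19741.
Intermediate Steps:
a = 38089718/58650911 (a = -12410*(-1/9482) + 8157*(-1/12371) = 6205/4741 - 8157/12371 = 38089718/58650911 ≈ 0.64943)
(a + (13162 - 1*(-6578))) + (1/(30 + D(0)))**3 = (38089718/58650911 + (13162 - 1*(-6578))) + (1/(30 + 0))**3 = (38089718/58650911 + (13162 + 6578)) + (1/30)**3 = (38089718/58650911 + 19740) + (1/30)**3 = 1157807072858/58650911 + 1/27000 = 31260791025816911/1583574597000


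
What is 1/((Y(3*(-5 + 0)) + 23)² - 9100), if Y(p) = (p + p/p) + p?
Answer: -1/9064 ≈ -0.00011033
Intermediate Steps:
Y(p) = 1 + 2*p (Y(p) = (p + 1) + p = (1 + p) + p = 1 + 2*p)
1/((Y(3*(-5 + 0)) + 23)² - 9100) = 1/(((1 + 2*(3*(-5 + 0))) + 23)² - 9100) = 1/(((1 + 2*(3*(-5))) + 23)² - 9100) = 1/(((1 + 2*(-15)) + 23)² - 9100) = 1/(((1 - 30) + 23)² - 9100) = 1/((-29 + 23)² - 9100) = 1/((-6)² - 9100) = 1/(36 - 9100) = 1/(-9064) = -1/9064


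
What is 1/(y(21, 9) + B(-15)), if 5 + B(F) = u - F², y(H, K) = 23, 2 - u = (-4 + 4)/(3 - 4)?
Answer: -1/205 ≈ -0.0048781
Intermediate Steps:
u = 2 (u = 2 - (-4 + 4)/(3 - 4) = 2 - 0/(-1) = 2 - 0*(-1) = 2 - 1*0 = 2 + 0 = 2)
B(F) = -3 - F² (B(F) = -5 + (2 - F²) = -3 - F²)
1/(y(21, 9) + B(-15)) = 1/(23 + (-3 - 1*(-15)²)) = 1/(23 + (-3 - 1*225)) = 1/(23 + (-3 - 225)) = 1/(23 - 228) = 1/(-205) = -1/205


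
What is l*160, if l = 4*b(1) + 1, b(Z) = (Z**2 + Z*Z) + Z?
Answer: 2080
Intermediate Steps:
b(Z) = Z + 2*Z**2 (b(Z) = (Z**2 + Z**2) + Z = 2*Z**2 + Z = Z + 2*Z**2)
l = 13 (l = 4*(1*(1 + 2*1)) + 1 = 4*(1*(1 + 2)) + 1 = 4*(1*3) + 1 = 4*3 + 1 = 12 + 1 = 13)
l*160 = 13*160 = 2080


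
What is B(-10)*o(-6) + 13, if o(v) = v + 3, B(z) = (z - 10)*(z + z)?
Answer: -1187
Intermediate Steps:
B(z) = 2*z*(-10 + z) (B(z) = (-10 + z)*(2*z) = 2*z*(-10 + z))
o(v) = 3 + v
B(-10)*o(-6) + 13 = (2*(-10)*(-10 - 10))*(3 - 6) + 13 = (2*(-10)*(-20))*(-3) + 13 = 400*(-3) + 13 = -1200 + 13 = -1187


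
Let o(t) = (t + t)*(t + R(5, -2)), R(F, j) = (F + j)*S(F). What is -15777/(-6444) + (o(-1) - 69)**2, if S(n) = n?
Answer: 6738597/716 ≈ 9411.5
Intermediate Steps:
R(F, j) = F*(F + j) (R(F, j) = (F + j)*F = F*(F + j))
o(t) = 2*t*(15 + t) (o(t) = (t + t)*(t + 5*(5 - 2)) = (2*t)*(t + 5*3) = (2*t)*(t + 15) = (2*t)*(15 + t) = 2*t*(15 + t))
-15777/(-6444) + (o(-1) - 69)**2 = -15777/(-6444) + (2*(-1)*(15 - 1) - 69)**2 = -15777*(-1/6444) + (2*(-1)*14 - 69)**2 = 1753/716 + (-28 - 69)**2 = 1753/716 + (-97)**2 = 1753/716 + 9409 = 6738597/716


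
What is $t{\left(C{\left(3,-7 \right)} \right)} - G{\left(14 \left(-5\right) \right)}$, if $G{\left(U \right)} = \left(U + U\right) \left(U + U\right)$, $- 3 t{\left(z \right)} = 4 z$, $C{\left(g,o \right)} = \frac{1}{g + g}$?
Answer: $- \frac{176402}{9} \approx -19600.0$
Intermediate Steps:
$C{\left(g,o \right)} = \frac{1}{2 g}$
$t{\left(z \right)} = - \frac{4 z}{3}$
$G{\left(U \right)} = 4 U^{2}$ ($G{\left(U \right)} = 2 U 2 U = 4 U^{2}$)
$t{\left(C{\left(3,-7 \right)} \right)} - G{\left(14 \left(-5\right) \right)} = - \frac{4 \frac{1}{2 \cdot 3}}{3} - 4 \left(14 \left(-5\right)\right)^{2} = - \frac{4 \cdot \frac{1}{2} \cdot \frac{1}{3}}{3} - 4 \left(-70\right)^{2} = \left(- \frac{4}{3}\right) \frac{1}{6} - 4 \cdot 4900 = - \frac{2}{9} - 19600 = - \frac{176402}{9}$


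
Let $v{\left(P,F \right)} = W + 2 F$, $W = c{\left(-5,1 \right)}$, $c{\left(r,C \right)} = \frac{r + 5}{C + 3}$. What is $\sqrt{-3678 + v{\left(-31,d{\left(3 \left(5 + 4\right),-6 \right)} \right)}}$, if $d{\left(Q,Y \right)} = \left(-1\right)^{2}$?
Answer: $2 i \sqrt{919} \approx 60.63 i$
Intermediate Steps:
$c{\left(r,C \right)} = \frac{5 + r}{3 + C}$
$W = 0$ ($W = \frac{5 - 5}{3 + 1} = \frac{1}{4} \cdot 0 = 0$)
$d{\left(Q,Y \right)} = 1$
$v{\left(P,F \right)} = 2 F$ ($v{\left(P,F \right)} = 0 + 2 F = 2 F$)
$\sqrt{-3678 + v{\left(-31,d{\left(3 \left(5 + 4\right),-6 \right)} \right)}} = \sqrt{-3678 + 2 \cdot 1} = \sqrt{-3678 + 2} = \sqrt{-3676} = 2 i \sqrt{919}$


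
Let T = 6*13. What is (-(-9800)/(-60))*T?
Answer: -12740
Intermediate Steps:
T = 78
(-(-9800)/(-60))*T = -(-9800)/(-60)*78 = -(-9800)*(-1)/60*78 = -100*49/30*78 = -490/3*78 = -12740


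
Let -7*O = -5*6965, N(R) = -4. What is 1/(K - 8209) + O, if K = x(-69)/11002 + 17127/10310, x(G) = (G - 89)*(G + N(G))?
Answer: 2315475917589865/465422306393 ≈ 4975.0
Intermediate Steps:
x(G) = (-89 + G)*(-4 + G) (x(G) = (G - 89)*(G - 4) = (-89 + G)*(-4 + G))
K = 153673397/56715310 (K = (356 + (-69)**2 - 93*(-69))/11002 + 17127/10310 = (356 + 4761 + 6417)*(1/11002) + 17127*(1/10310) = 11534*(1/11002) + 17127/10310 = 5767/5501 + 17127/10310 = 153673397/56715310 ≈ 2.7096)
O = 4975 (O = -(-5)*6965/7 = -1/7*(-34825) = 4975)
1/(K - 8209) + O = 1/(153673397/56715310 - 8209) + 4975 = 1/(-465422306393/56715310) + 4975 = -56715310/465422306393 + 4975 = 2315475917589865/465422306393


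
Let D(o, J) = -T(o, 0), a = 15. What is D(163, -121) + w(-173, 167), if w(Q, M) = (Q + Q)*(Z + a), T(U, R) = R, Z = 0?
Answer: -5190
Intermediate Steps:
D(o, J) = 0 (D(o, J) = -1*0 = 0)
w(Q, M) = 30*Q (w(Q, M) = (Q + Q)*(0 + 15) = (2*Q)*15 = 30*Q)
D(163, -121) + w(-173, 167) = 0 + 30*(-173) = 0 - 5190 = -5190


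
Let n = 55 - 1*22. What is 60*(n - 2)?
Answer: 1860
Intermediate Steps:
n = 33 (n = 55 - 22 = 33)
60*(n - 2) = 60*(33 - 2) = 60*31 = 1860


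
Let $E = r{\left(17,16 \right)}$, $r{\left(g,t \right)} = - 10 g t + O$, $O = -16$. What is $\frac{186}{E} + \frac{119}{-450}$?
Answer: $- \frac{11369}{34200} \approx -0.33243$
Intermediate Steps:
$r{\left(g,t \right)} = -16 - 10 g t$ ($r{\left(g,t \right)} = - 10 g t - 16 = -16 - 10 g t$)
$E = -2736$ ($E = -16 - 170 \cdot 16 = -16 - 2720 = -2736$)
$\frac{186}{E} + \frac{119}{-450} = \frac{186}{-2736} + \frac{119}{-450} = 186 \left(- \frac{1}{2736}\right) + 119 \left(- \frac{1}{450}\right) = - \frac{31}{456} - \frac{119}{450} = - \frac{11369}{34200}$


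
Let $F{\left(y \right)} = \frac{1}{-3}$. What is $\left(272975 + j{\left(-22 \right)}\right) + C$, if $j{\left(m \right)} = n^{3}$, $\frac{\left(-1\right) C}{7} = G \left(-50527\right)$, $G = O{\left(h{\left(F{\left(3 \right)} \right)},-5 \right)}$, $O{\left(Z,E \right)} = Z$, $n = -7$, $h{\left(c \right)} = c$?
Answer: $\frac{464207}{3} \approx 1.5474 \cdot 10^{5}$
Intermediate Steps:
$F{\left(y \right)} = - \frac{1}{3}$
$G = - \frac{1}{3} \approx -0.33333$
$C = - \frac{353689}{3}$ ($C = - 7 \left(\left(- \frac{1}{3}\right) \left(-50527\right)\right) = \left(-7\right) \frac{50527}{3} = - \frac{353689}{3} \approx -1.179 \cdot 10^{5}$)
$j{\left(m \right)} = -343$ ($j{\left(m \right)} = \left(-7\right)^{3} = -343$)
$\left(272975 + j{\left(-22 \right)}\right) + C = \left(272975 - 343\right) - \frac{353689}{3} = 272632 - \frac{353689}{3} = \frac{464207}{3}$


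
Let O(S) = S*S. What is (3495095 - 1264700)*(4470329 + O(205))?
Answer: 10064331799830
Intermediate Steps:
O(S) = S**2
(3495095 - 1264700)*(4470329 + O(205)) = (3495095 - 1264700)*(4470329 + 205**2) = 2230395*(4470329 + 42025) = 2230395*4512354 = 10064331799830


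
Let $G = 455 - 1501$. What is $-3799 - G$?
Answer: $-2753$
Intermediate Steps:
$G = -1046$
$-3799 - G = -3799 - -1046 = -3799 + 1046 = -2753$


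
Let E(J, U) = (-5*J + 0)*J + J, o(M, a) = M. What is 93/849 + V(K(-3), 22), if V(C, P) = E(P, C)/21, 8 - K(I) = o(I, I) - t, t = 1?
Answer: -677983/5943 ≈ -114.08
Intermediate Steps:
E(J, U) = J - 5*J² (E(J, U) = (-5*J)*J + J = -5*J² + J = J - 5*J²)
K(I) = 9 - I (K(I) = 8 - (I - 1*1) = 8 - (I - 1) = 8 - (-1 + I) = 8 + (1 - I) = 9 - I)
V(C, P) = P*(1 - 5*P)/21 (V(C, P) = (P*(1 - 5*P))/21 = (P*(1 - 5*P))*(1/21) = P*(1 - 5*P)/21)
93/849 + V(K(-3), 22) = 93/849 + (1/21)*22*(1 - 5*22) = (1/849)*93 + (1/21)*22*(1 - 110) = 31/283 + (1/21)*22*(-109) = 31/283 - 2398/21 = -677983/5943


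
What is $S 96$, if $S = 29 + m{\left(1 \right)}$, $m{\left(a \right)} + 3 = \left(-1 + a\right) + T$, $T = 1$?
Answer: $2592$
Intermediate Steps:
$m{\left(a \right)} = -3 + a$ ($m{\left(a \right)} = -3 + \left(\left(-1 + a\right) + 1\right) = -3 + a$)
$S = 27$ ($S = 29 + \left(-3 + 1\right) = 29 - 2 = 27$)
$S 96 = 27 \cdot 96 = 2592$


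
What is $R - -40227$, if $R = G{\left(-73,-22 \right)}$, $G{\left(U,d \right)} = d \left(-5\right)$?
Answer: $40337$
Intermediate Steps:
$G{\left(U,d \right)} = - 5 d$
$R = 110$ ($R = \left(-5\right) \left(-22\right) = 110$)
$R - -40227 = 110 - -40227 = 110 + 40227 = 40337$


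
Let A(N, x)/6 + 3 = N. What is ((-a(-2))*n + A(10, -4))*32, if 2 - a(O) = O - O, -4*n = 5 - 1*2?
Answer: 1392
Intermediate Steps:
n = -¾ (n = -(5 - 1*2)/4 = -(5 - 2)/4 = -¼*3 = -¾ ≈ -0.75000)
A(N, x) = -18 + 6*N
a(O) = 2 (a(O) = 2 - (O - O) = 2 - 1*0 = 2 + 0 = 2)
((-a(-2))*n + A(10, -4))*32 = (-1*2*(-¾) + (-18 + 6*10))*32 = (-2*(-¾) + (-18 + 60))*32 = (3/2 + 42)*32 = (87/2)*32 = 1392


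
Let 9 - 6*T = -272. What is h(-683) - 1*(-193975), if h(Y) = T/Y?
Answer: 794909269/4098 ≈ 1.9398e+5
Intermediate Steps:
T = 281/6 (T = 3/2 - ⅙*(-272) = 3/2 + 136/3 = 281/6 ≈ 46.833)
h(Y) = 281/(6*Y)
h(-683) - 1*(-193975) = (281/6)/(-683) - 1*(-193975) = (281/6)*(-1/683) + 193975 = -281/4098 + 193975 = 794909269/4098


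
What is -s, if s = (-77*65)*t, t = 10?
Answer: 50050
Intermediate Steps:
s = -50050 (s = -77*65*10 = -5005*10 = -50050)
-s = -1*(-50050) = 50050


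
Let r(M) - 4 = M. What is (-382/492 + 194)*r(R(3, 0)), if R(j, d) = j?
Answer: 332731/246 ≈ 1352.6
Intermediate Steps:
r(M) = 4 + M
(-382/492 + 194)*r(R(3, 0)) = (-382/492 + 194)*(4 + 3) = (-382*1/492 + 194)*7 = (-191/246 + 194)*7 = (47533/246)*7 = 332731/246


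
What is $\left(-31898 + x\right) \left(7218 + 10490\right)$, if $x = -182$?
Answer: $-568072640$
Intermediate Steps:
$\left(-31898 + x\right) \left(7218 + 10490\right) = \left(-31898 - 182\right) \left(7218 + 10490\right) = \left(-32080\right) 17708 = -568072640$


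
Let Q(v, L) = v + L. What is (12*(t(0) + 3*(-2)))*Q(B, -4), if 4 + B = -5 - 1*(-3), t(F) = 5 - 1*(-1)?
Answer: 0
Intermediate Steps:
t(F) = 6 (t(F) = 5 + 1 = 6)
B = -6 (B = -4 + (-5 - 1*(-3)) = -4 + (-5 + 3) = -4 - 2 = -6)
Q(v, L) = L + v
(12*(t(0) + 3*(-2)))*Q(B, -4) = (12*(6 + 3*(-2)))*(-4 - 6) = (12*(6 - 6))*(-10) = (12*0)*(-10) = 0*(-10) = 0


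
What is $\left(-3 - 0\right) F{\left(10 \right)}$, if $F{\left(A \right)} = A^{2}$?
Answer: $-300$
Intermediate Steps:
$\left(-3 - 0\right) F{\left(10 \right)} = \left(-3 - 0\right) 10^{2} = \left(-3 + 0\right) 100 = \left(-3\right) 100 = -300$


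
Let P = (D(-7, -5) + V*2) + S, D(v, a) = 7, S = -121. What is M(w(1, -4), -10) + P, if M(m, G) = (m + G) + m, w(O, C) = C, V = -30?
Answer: -192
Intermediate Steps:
M(m, G) = G + 2*m (M(m, G) = (G + m) + m = G + 2*m)
P = -174 (P = (7 - 30*2) - 121 = (7 - 60) - 121 = -53 - 121 = -174)
M(w(1, -4), -10) + P = (-10 + 2*(-4)) - 174 = (-10 - 8) - 174 = -18 - 174 = -192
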